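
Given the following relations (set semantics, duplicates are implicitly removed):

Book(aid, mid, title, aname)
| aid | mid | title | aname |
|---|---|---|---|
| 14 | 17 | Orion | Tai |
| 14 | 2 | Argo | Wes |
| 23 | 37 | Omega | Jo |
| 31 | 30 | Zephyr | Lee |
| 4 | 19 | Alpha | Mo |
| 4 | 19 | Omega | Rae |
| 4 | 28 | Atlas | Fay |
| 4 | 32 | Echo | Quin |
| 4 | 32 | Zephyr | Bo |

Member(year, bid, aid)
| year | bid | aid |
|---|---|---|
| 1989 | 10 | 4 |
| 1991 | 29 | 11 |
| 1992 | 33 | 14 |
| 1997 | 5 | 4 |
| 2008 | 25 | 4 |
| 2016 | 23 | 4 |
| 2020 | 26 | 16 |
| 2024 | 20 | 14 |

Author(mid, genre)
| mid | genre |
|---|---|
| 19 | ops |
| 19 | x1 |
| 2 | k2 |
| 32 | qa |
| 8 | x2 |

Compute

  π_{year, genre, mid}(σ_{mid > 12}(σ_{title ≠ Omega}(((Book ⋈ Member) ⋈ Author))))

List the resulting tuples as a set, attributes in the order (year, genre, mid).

{(1989, ops, 19), (1989, qa, 32), (1989, x1, 19), (1997, ops, 19), (1997, qa, 32), (1997, x1, 19), (2008, ops, 19), (2008, qa, 32), (2008, x1, 19), (2016, ops, 19), (2016, qa, 32), (2016, x1, 19)}

Natural join on aid: {(14, 17, Orion, Tai, 1992, 33), (14, 17, Orion, Tai, 2024, 20), (14, 2, Argo, Wes, 1992, 33), (14, 2, Argo, Wes, 2024, 20), (4, 19, Alpha, Mo, 1989, 10), (4, 19, Alpha, Mo, 1997, 5), (4, 19, Alpha, Mo, 2008, 25), (4, 19, Alpha, Mo, 2016, 23), (4, 19, Omega, Rae, 1989, 10), (4, 19, Omega, Rae, 1997, 5), (4, 19, Omega, Rae, 2008, 25), (4, 19, Omega, Rae, 2016, 23), (4, 28, Atlas, Fay, 1989, 10), (4, 28, Atlas, Fay, 1997, 5), (4, 28, Atlas, Fay, 2008, 25), (4, 28, Atlas, Fay, 2016, 23), (4, 32, Echo, Quin, 1989, 10), (4, 32, Echo, Quin, 1997, 5), (4, 32, Echo, Quin, 2008, 25), (4, 32, Echo, Quin, 2016, 23), (4, 32, Zephyr, Bo, 1989, 10), (4, 32, Zephyr, Bo, 1997, 5), (4, 32, Zephyr, Bo, 2008, 25), (4, 32, Zephyr, Bo, 2016, 23)}
Natural join on mid: {(14, 2, Argo, Wes, 1992, 33, k2), (14, 2, Argo, Wes, 2024, 20, k2), (4, 19, Alpha, Mo, 1989, 10, ops), (4, 19, Alpha, Mo, 1989, 10, x1), (4, 19, Alpha, Mo, 1997, 5, ops), (4, 19, Alpha, Mo, 1997, 5, x1), (4, 19, Alpha, Mo, 2008, 25, ops), (4, 19, Alpha, Mo, 2008, 25, x1), (4, 19, Alpha, Mo, 2016, 23, ops), (4, 19, Alpha, Mo, 2016, 23, x1), (4, 19, Omega, Rae, 1989, 10, ops), (4, 19, Omega, Rae, 1989, 10, x1), (4, 19, Omega, Rae, 1997, 5, ops), (4, 19, Omega, Rae, 1997, 5, x1), (4, 19, Omega, Rae, 2008, 25, ops), (4, 19, Omega, Rae, 2008, 25, x1), (4, 19, Omega, Rae, 2016, 23, ops), (4, 19, Omega, Rae, 2016, 23, x1), (4, 32, Echo, Quin, 1989, 10, qa), (4, 32, Echo, Quin, 1997, 5, qa), (4, 32, Echo, Quin, 2008, 25, qa), (4, 32, Echo, Quin, 2016, 23, qa), (4, 32, Zephyr, Bo, 1989, 10, qa), (4, 32, Zephyr, Bo, 1997, 5, qa), (4, 32, Zephyr, Bo, 2008, 25, qa), (4, 32, Zephyr, Bo, 2016, 23, qa)}
Selection title ≠ Omega: {(14, 2, Argo, Wes, 1992, 33, k2), (14, 2, Argo, Wes, 2024, 20, k2), (4, 19, Alpha, Mo, 1989, 10, ops), (4, 19, Alpha, Mo, 1989, 10, x1), (4, 19, Alpha, Mo, 1997, 5, ops), (4, 19, Alpha, Mo, 1997, 5, x1), (4, 19, Alpha, Mo, 2008, 25, ops), (4, 19, Alpha, Mo, 2008, 25, x1), (4, 19, Alpha, Mo, 2016, 23, ops), (4, 19, Alpha, Mo, 2016, 23, x1), (4, 32, Echo, Quin, 1989, 10, qa), (4, 32, Echo, Quin, 1997, 5, qa), (4, 32, Echo, Quin, 2008, 25, qa), (4, 32, Echo, Quin, 2016, 23, qa), (4, 32, Zephyr, Bo, 1989, 10, qa), (4, 32, Zephyr, Bo, 1997, 5, qa), (4, 32, Zephyr, Bo, 2008, 25, qa), (4, 32, Zephyr, Bo, 2016, 23, qa)}
Selection mid > 12: {(4, 19, Alpha, Mo, 1989, 10, ops), (4, 19, Alpha, Mo, 1989, 10, x1), (4, 19, Alpha, Mo, 1997, 5, ops), (4, 19, Alpha, Mo, 1997, 5, x1), (4, 19, Alpha, Mo, 2008, 25, ops), (4, 19, Alpha, Mo, 2008, 25, x1), (4, 19, Alpha, Mo, 2016, 23, ops), (4, 19, Alpha, Mo, 2016, 23, x1), (4, 32, Echo, Quin, 1989, 10, qa), (4, 32, Echo, Quin, 1997, 5, qa), (4, 32, Echo, Quin, 2008, 25, qa), (4, 32, Echo, Quin, 2016, 23, qa), (4, 32, Zephyr, Bo, 1989, 10, qa), (4, 32, Zephyr, Bo, 1997, 5, qa), (4, 32, Zephyr, Bo, 2008, 25, qa), (4, 32, Zephyr, Bo, 2016, 23, qa)}
Keep only column(s) year, genre, mid (4 duplicate(s) eliminated): {(1989, ops, 19), (1989, qa, 32), (1989, x1, 19), (1997, ops, 19), (1997, qa, 32), (1997, x1, 19), (2008, ops, 19), (2008, qa, 32), (2008, x1, 19), (2016, ops, 19), (2016, qa, 32), (2016, x1, 19)}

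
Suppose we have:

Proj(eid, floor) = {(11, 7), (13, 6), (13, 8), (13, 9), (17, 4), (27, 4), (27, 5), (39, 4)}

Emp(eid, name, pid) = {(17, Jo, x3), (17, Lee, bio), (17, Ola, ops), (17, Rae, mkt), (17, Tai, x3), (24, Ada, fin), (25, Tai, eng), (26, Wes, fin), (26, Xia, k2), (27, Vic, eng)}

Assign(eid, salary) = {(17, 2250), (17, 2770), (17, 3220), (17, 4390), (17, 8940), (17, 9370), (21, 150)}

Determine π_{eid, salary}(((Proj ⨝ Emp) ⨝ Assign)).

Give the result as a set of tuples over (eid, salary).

{(17, 2250), (17, 2770), (17, 3220), (17, 4390), (17, 8940), (17, 9370)}

Natural join on eid: {(17, 4, Jo, x3), (17, 4, Lee, bio), (17, 4, Ola, ops), (17, 4, Rae, mkt), (17, 4, Tai, x3), (27, 4, Vic, eng), (27, 5, Vic, eng)}
Natural join on eid: {(17, 4, Jo, x3, 2250), (17, 4, Jo, x3, 2770), (17, 4, Jo, x3, 3220), (17, 4, Jo, x3, 4390), (17, 4, Jo, x3, 8940), (17, 4, Jo, x3, 9370), (17, 4, Lee, bio, 2250), (17, 4, Lee, bio, 2770), (17, 4, Lee, bio, 3220), (17, 4, Lee, bio, 4390), (17, 4, Lee, bio, 8940), (17, 4, Lee, bio, 9370), (17, 4, Ola, ops, 2250), (17, 4, Ola, ops, 2770), (17, 4, Ola, ops, 3220), (17, 4, Ola, ops, 4390), (17, 4, Ola, ops, 8940), (17, 4, Ola, ops, 9370), (17, 4, Rae, mkt, 2250), (17, 4, Rae, mkt, 2770), (17, 4, Rae, mkt, 3220), (17, 4, Rae, mkt, 4390), (17, 4, Rae, mkt, 8940), (17, 4, Rae, mkt, 9370), (17, 4, Tai, x3, 2250), (17, 4, Tai, x3, 2770), (17, 4, Tai, x3, 3220), (17, 4, Tai, x3, 4390), (17, 4, Tai, x3, 8940), (17, 4, Tai, x3, 9370)}
π_{eid, salary} gives {(17, 2250), (17, 2770), (17, 3220), (17, 4390), (17, 8940), (17, 9370)} (24 duplicate(s) eliminated).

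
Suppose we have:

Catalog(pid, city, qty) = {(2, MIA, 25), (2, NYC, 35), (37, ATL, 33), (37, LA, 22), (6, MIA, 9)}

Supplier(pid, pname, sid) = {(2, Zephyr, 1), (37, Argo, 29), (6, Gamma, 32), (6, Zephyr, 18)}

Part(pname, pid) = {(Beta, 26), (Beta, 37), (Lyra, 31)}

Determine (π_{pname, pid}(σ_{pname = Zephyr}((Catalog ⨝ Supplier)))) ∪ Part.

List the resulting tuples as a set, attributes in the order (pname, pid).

{(Beta, 26), (Beta, 37), (Lyra, 31), (Zephyr, 2), (Zephyr, 6)}

Natural join on pid: {(2, MIA, 25, Zephyr, 1), (2, NYC, 35, Zephyr, 1), (37, ATL, 33, Argo, 29), (37, LA, 22, Argo, 29), (6, MIA, 9, Gamma, 32), (6, MIA, 9, Zephyr, 18)}
Apply σ_{pname = Zephyr}; surviving tuples: {(2, MIA, 25, Zephyr, 1), (2, NYC, 35, Zephyr, 1), (6, MIA, 9, Zephyr, 18)}
Projecting to pname, pid (1 duplicate(s) eliminated): {(Zephyr, 2), (Zephyr, 6)}
Set union of the two operands is {(Beta, 26), (Beta, 37), (Lyra, 31), (Zephyr, 2), (Zephyr, 6)}.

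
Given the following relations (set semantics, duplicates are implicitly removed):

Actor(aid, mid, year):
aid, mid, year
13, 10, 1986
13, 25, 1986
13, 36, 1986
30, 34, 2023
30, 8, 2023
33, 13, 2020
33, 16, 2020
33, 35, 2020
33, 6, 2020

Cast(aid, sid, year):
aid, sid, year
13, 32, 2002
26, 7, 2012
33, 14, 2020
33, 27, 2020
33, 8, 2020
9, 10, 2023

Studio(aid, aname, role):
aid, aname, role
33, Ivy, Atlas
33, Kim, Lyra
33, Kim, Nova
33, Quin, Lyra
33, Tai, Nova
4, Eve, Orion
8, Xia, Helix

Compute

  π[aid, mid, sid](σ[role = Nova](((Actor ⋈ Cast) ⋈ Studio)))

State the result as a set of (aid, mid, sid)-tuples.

Natural join on aid, year: {(33, 13, 2020, 14), (33, 13, 2020, 27), (33, 13, 2020, 8), (33, 16, 2020, 14), (33, 16, 2020, 27), (33, 16, 2020, 8), (33, 35, 2020, 14), (33, 35, 2020, 27), (33, 35, 2020, 8), (33, 6, 2020, 14), (33, 6, 2020, 27), (33, 6, 2020, 8)}
Natural join on aid: {(33, 13, 2020, 14, Ivy, Atlas), (33, 13, 2020, 14, Kim, Lyra), (33, 13, 2020, 14, Kim, Nova), (33, 13, 2020, 14, Quin, Lyra), (33, 13, 2020, 14, Tai, Nova), (33, 13, 2020, 27, Ivy, Atlas), (33, 13, 2020, 27, Kim, Lyra), (33, 13, 2020, 27, Kim, Nova), (33, 13, 2020, 27, Quin, Lyra), (33, 13, 2020, 27, Tai, Nova), (33, 13, 2020, 8, Ivy, Atlas), (33, 13, 2020, 8, Kim, Lyra), (33, 13, 2020, 8, Kim, Nova), (33, 13, 2020, 8, Quin, Lyra), (33, 13, 2020, 8, Tai, Nova), (33, 16, 2020, 14, Ivy, Atlas), (33, 16, 2020, 14, Kim, Lyra), (33, 16, 2020, 14, Kim, Nova), (33, 16, 2020, 14, Quin, Lyra), (33, 16, 2020, 14, Tai, Nova), (33, 16, 2020, 27, Ivy, Atlas), (33, 16, 2020, 27, Kim, Lyra), (33, 16, 2020, 27, Kim, Nova), (33, 16, 2020, 27, Quin, Lyra), (33, 16, 2020, 27, Tai, Nova), (33, 16, 2020, 8, Ivy, Atlas), (33, 16, 2020, 8, Kim, Lyra), (33, 16, 2020, 8, Kim, Nova), (33, 16, 2020, 8, Quin, Lyra), (33, 16, 2020, 8, Tai, Nova), (33, 35, 2020, 14, Ivy, Atlas), (33, 35, 2020, 14, Kim, Lyra), (33, 35, 2020, 14, Kim, Nova), (33, 35, 2020, 14, Quin, Lyra), (33, 35, 2020, 14, Tai, Nova), (33, 35, 2020, 27, Ivy, Atlas), (33, 35, 2020, 27, Kim, Lyra), (33, 35, 2020, 27, Kim, Nova), (33, 35, 2020, 27, Quin, Lyra), (33, 35, 2020, 27, Tai, Nova), (33, 35, 2020, 8, Ivy, Atlas), (33, 35, 2020, 8, Kim, Lyra), (33, 35, 2020, 8, Kim, Nova), (33, 35, 2020, 8, Quin, Lyra), (33, 35, 2020, 8, Tai, Nova), (33, 6, 2020, 14, Ivy, Atlas), (33, 6, 2020, 14, Kim, Lyra), (33, 6, 2020, 14, Kim, Nova), (33, 6, 2020, 14, Quin, Lyra), (33, 6, 2020, 14, Tai, Nova), (33, 6, 2020, 27, Ivy, Atlas), (33, 6, 2020, 27, Kim, Lyra), (33, 6, 2020, 27, Kim, Nova), (33, 6, 2020, 27, Quin, Lyra), (33, 6, 2020, 27, Tai, Nova), (33, 6, 2020, 8, Ivy, Atlas), (33, 6, 2020, 8, Kim, Lyra), (33, 6, 2020, 8, Kim, Nova), (33, 6, 2020, 8, Quin, Lyra), (33, 6, 2020, 8, Tai, Nova)}
Filtering on role = Nova leaves {(33, 13, 2020, 14, Kim, Nova), (33, 13, 2020, 14, Tai, Nova), (33, 13, 2020, 27, Kim, Nova), (33, 13, 2020, 27, Tai, Nova), (33, 13, 2020, 8, Kim, Nova), (33, 13, 2020, 8, Tai, Nova), (33, 16, 2020, 14, Kim, Nova), (33, 16, 2020, 14, Tai, Nova), (33, 16, 2020, 27, Kim, Nova), (33, 16, 2020, 27, Tai, Nova), (33, 16, 2020, 8, Kim, Nova), (33, 16, 2020, 8, Tai, Nova), (33, 35, 2020, 14, Kim, Nova), (33, 35, 2020, 14, Tai, Nova), (33, 35, 2020, 27, Kim, Nova), (33, 35, 2020, 27, Tai, Nova), (33, 35, 2020, 8, Kim, Nova), (33, 35, 2020, 8, Tai, Nova), (33, 6, 2020, 14, Kim, Nova), (33, 6, 2020, 14, Tai, Nova), (33, 6, 2020, 27, Kim, Nova), (33, 6, 2020, 27, Tai, Nova), (33, 6, 2020, 8, Kim, Nova), (33, 6, 2020, 8, Tai, Nova)}.
π_{aid, mid, sid} gives {(33, 13, 14), (33, 13, 27), (33, 13, 8), (33, 16, 14), (33, 16, 27), (33, 16, 8), (33, 35, 14), (33, 35, 27), (33, 35, 8), (33, 6, 14), (33, 6, 27), (33, 6, 8)} (12 duplicate(s) eliminated).

{(33, 13, 14), (33, 13, 27), (33, 13, 8), (33, 16, 14), (33, 16, 27), (33, 16, 8), (33, 35, 14), (33, 35, 27), (33, 35, 8), (33, 6, 14), (33, 6, 27), (33, 6, 8)}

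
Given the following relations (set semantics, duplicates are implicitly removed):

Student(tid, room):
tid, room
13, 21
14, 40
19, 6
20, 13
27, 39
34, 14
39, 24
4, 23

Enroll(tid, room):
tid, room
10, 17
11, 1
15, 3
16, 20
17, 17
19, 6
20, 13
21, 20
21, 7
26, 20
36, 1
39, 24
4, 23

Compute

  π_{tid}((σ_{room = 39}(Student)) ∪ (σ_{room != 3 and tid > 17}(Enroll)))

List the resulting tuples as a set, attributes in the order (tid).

{19, 20, 21, 26, 27, 36, 39}

Filtering on room = 39 leaves {(27, 39)}.
Filtering on room != 3 and tid > 17 leaves {(19, 6), (20, 13), (21, 20), (21, 7), (26, 20), (36, 1), (39, 24)}.
Union: {(27, 39)} with {(19, 6), (20, 13), (21, 20), (21, 7), (26, 20), (36, 1), (39, 24)} → {(19, 6), (20, 13), (21, 20), (21, 7), (26, 20), (27, 39), (36, 1), (39, 24)}
Projecting to tid (1 duplicate(s) eliminated): {19, 20, 21, 26, 27, 36, 39}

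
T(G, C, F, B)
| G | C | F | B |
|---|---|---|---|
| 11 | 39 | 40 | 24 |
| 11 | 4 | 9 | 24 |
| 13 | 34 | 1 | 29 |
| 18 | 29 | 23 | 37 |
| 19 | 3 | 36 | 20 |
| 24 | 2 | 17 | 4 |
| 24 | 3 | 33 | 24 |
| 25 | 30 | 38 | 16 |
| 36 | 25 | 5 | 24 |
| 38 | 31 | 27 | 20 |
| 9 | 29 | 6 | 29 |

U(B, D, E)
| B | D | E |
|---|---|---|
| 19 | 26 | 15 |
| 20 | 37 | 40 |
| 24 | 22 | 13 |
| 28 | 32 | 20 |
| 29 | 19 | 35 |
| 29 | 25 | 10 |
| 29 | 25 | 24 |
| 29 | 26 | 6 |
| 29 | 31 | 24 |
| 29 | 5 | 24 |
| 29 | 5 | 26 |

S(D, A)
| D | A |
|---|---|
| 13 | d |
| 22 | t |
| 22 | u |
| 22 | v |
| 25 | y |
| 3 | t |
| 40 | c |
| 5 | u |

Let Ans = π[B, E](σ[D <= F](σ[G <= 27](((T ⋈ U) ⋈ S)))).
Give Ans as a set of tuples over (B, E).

{(24, 13), (29, 24), (29, 26)}

T ⋈ U (natural join on B): {(11, 39, 40, 24, 22, 13), (11, 4, 9, 24, 22, 13), (13, 34, 1, 29, 19, 35), (13, 34, 1, 29, 25, 10), (13, 34, 1, 29, 25, 24), (13, 34, 1, 29, 26, 6), (13, 34, 1, 29, 31, 24), (13, 34, 1, 29, 5, 24), (13, 34, 1, 29, 5, 26), (19, 3, 36, 20, 37, 40), (24, 3, 33, 24, 22, 13), (36, 25, 5, 24, 22, 13), (38, 31, 27, 20, 37, 40), (9, 29, 6, 29, 19, 35), (9, 29, 6, 29, 25, 10), (9, 29, 6, 29, 25, 24), (9, 29, 6, 29, 26, 6), (9, 29, 6, 29, 31, 24), (9, 29, 6, 29, 5, 24), (9, 29, 6, 29, 5, 26)}
(T ⋈ U) ⋈ S (natural join on D): {(11, 39, 40, 24, 22, 13, t), (11, 39, 40, 24, 22, 13, u), (11, 39, 40, 24, 22, 13, v), (11, 4, 9, 24, 22, 13, t), (11, 4, 9, 24, 22, 13, u), (11, 4, 9, 24, 22, 13, v), (13, 34, 1, 29, 25, 10, y), (13, 34, 1, 29, 25, 24, y), (13, 34, 1, 29, 5, 24, u), (13, 34, 1, 29, 5, 26, u), (24, 3, 33, 24, 22, 13, t), (24, 3, 33, 24, 22, 13, u), (24, 3, 33, 24, 22, 13, v), (36, 25, 5, 24, 22, 13, t), (36, 25, 5, 24, 22, 13, u), (36, 25, 5, 24, 22, 13, v), (9, 29, 6, 29, 25, 10, y), (9, 29, 6, 29, 25, 24, y), (9, 29, 6, 29, 5, 24, u), (9, 29, 6, 29, 5, 26, u)}
Apply σ_{G <= 27}; surviving tuples: {(11, 39, 40, 24, 22, 13, t), (11, 39, 40, 24, 22, 13, u), (11, 39, 40, 24, 22, 13, v), (11, 4, 9, 24, 22, 13, t), (11, 4, 9, 24, 22, 13, u), (11, 4, 9, 24, 22, 13, v), (13, 34, 1, 29, 25, 10, y), (13, 34, 1, 29, 25, 24, y), (13, 34, 1, 29, 5, 24, u), (13, 34, 1, 29, 5, 26, u), (24, 3, 33, 24, 22, 13, t), (24, 3, 33, 24, 22, 13, u), (24, 3, 33, 24, 22, 13, v), (9, 29, 6, 29, 25, 10, y), (9, 29, 6, 29, 25, 24, y), (9, 29, 6, 29, 5, 24, u), (9, 29, 6, 29, 5, 26, u)}
Apply σ_{D <= F}; surviving tuples: {(11, 39, 40, 24, 22, 13, t), (11, 39, 40, 24, 22, 13, u), (11, 39, 40, 24, 22, 13, v), (24, 3, 33, 24, 22, 13, t), (24, 3, 33, 24, 22, 13, u), (24, 3, 33, 24, 22, 13, v), (9, 29, 6, 29, 5, 24, u), (9, 29, 6, 29, 5, 26, u)}
π[B, E]: project onto (B, E) (5 duplicate(s) eliminated) → {(24, 13), (29, 24), (29, 26)}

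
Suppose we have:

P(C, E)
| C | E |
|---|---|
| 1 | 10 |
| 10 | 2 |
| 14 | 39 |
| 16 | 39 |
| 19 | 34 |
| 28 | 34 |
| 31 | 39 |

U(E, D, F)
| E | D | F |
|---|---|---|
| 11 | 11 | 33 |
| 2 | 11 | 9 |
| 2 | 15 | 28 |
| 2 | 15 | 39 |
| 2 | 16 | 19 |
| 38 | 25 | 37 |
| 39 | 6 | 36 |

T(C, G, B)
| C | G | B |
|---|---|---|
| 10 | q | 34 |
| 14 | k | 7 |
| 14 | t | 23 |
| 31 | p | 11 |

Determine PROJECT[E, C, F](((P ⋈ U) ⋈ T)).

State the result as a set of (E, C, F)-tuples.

Joining P and U on E yields {(10, 2, 11, 9), (10, 2, 15, 28), (10, 2, 15, 39), (10, 2, 16, 19), (14, 39, 6, 36), (16, 39, 6, 36), (31, 39, 6, 36)}.
Joining (P ⋈ U) and T on C yields {(10, 2, 11, 9, q, 34), (10, 2, 15, 28, q, 34), (10, 2, 15, 39, q, 34), (10, 2, 16, 19, q, 34), (14, 39, 6, 36, k, 7), (14, 39, 6, 36, t, 23), (31, 39, 6, 36, p, 11)}.
Keep only column(s) E, C, F (1 duplicate(s) eliminated): {(2, 10, 19), (2, 10, 28), (2, 10, 39), (2, 10, 9), (39, 14, 36), (39, 31, 36)}

{(2, 10, 19), (2, 10, 28), (2, 10, 39), (2, 10, 9), (39, 14, 36), (39, 31, 36)}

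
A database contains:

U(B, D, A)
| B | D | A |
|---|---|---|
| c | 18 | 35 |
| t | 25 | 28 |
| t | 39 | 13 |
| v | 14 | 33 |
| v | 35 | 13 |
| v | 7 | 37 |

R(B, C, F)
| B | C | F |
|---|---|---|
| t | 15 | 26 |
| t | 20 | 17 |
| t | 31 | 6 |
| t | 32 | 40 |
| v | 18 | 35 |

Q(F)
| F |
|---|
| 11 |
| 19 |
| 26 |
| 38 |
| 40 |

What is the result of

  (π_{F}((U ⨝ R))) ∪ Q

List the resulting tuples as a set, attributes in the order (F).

{11, 17, 19, 26, 35, 38, 40, 6}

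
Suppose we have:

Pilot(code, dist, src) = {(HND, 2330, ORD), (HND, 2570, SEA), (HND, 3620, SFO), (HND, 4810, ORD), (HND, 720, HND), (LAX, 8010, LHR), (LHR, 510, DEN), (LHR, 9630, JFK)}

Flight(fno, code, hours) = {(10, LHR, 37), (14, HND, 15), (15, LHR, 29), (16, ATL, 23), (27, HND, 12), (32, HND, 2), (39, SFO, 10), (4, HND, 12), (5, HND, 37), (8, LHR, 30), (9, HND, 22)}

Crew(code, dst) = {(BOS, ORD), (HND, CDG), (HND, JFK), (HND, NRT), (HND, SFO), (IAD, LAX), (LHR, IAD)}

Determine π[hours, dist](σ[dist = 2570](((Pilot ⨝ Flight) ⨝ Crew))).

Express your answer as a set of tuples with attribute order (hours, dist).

{(12, 2570), (15, 2570), (2, 2570), (22, 2570), (37, 2570)}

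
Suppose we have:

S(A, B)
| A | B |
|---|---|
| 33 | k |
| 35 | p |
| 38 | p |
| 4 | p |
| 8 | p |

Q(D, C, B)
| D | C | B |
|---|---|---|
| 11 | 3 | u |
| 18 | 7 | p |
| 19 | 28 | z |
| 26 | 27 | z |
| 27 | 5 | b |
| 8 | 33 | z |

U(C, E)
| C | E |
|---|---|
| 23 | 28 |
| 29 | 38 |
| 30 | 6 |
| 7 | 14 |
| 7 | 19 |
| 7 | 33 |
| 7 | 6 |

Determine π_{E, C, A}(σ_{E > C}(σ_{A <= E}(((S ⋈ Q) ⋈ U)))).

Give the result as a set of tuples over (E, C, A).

Natural join on B: {(35, p, 18, 7), (38, p, 18, 7), (4, p, 18, 7), (8, p, 18, 7)}
Natural join on C: {(35, p, 18, 7, 14), (35, p, 18, 7, 19), (35, p, 18, 7, 33), (35, p, 18, 7, 6), (38, p, 18, 7, 14), (38, p, 18, 7, 19), (38, p, 18, 7, 33), (38, p, 18, 7, 6), (4, p, 18, 7, 14), (4, p, 18, 7, 19), (4, p, 18, 7, 33), (4, p, 18, 7, 6), (8, p, 18, 7, 14), (8, p, 18, 7, 19), (8, p, 18, 7, 33), (8, p, 18, 7, 6)}
σ[A <= E]: keep tuples satisfying A <= E → {(4, p, 18, 7, 14), (4, p, 18, 7, 19), (4, p, 18, 7, 33), (4, p, 18, 7, 6), (8, p, 18, 7, 14), (8, p, 18, 7, 19), (8, p, 18, 7, 33)}
σ[E > C]: keep tuples satisfying E > C → {(4, p, 18, 7, 14), (4, p, 18, 7, 19), (4, p, 18, 7, 33), (8, p, 18, 7, 14), (8, p, 18, 7, 19), (8, p, 18, 7, 33)}
π_{E, C, A} gives {(14, 7, 4), (14, 7, 8), (19, 7, 4), (19, 7, 8), (33, 7, 4), (33, 7, 8)}.

{(14, 7, 4), (14, 7, 8), (19, 7, 4), (19, 7, 8), (33, 7, 4), (33, 7, 8)}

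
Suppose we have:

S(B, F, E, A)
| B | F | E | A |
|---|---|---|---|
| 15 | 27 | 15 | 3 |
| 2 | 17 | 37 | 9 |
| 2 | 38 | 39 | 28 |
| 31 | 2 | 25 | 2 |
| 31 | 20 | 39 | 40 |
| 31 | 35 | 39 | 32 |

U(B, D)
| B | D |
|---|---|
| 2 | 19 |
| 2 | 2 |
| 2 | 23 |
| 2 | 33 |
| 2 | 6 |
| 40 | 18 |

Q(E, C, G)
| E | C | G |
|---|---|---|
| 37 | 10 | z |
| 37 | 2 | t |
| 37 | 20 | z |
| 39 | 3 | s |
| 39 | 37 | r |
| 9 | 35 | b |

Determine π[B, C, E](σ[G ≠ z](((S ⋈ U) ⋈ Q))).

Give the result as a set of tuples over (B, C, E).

Natural join on B: {(2, 17, 37, 9, 19), (2, 17, 37, 9, 2), (2, 17, 37, 9, 23), (2, 17, 37, 9, 33), (2, 17, 37, 9, 6), (2, 38, 39, 28, 19), (2, 38, 39, 28, 2), (2, 38, 39, 28, 23), (2, 38, 39, 28, 33), (2, 38, 39, 28, 6)}
Natural join on E: {(2, 17, 37, 9, 19, 10, z), (2, 17, 37, 9, 19, 2, t), (2, 17, 37, 9, 19, 20, z), (2, 17, 37, 9, 2, 10, z), (2, 17, 37, 9, 2, 2, t), (2, 17, 37, 9, 2, 20, z), (2, 17, 37, 9, 23, 10, z), (2, 17, 37, 9, 23, 2, t), (2, 17, 37, 9, 23, 20, z), (2, 17, 37, 9, 33, 10, z), (2, 17, 37, 9, 33, 2, t), (2, 17, 37, 9, 33, 20, z), (2, 17, 37, 9, 6, 10, z), (2, 17, 37, 9, 6, 2, t), (2, 17, 37, 9, 6, 20, z), (2, 38, 39, 28, 19, 3, s), (2, 38, 39, 28, 19, 37, r), (2, 38, 39, 28, 2, 3, s), (2, 38, 39, 28, 2, 37, r), (2, 38, 39, 28, 23, 3, s), (2, 38, 39, 28, 23, 37, r), (2, 38, 39, 28, 33, 3, s), (2, 38, 39, 28, 33, 37, r), (2, 38, 39, 28, 6, 3, s), (2, 38, 39, 28, 6, 37, r)}
σ[G ≠ z]: keep tuples satisfying G ≠ z → {(2, 17, 37, 9, 19, 2, t), (2, 17, 37, 9, 2, 2, t), (2, 17, 37, 9, 23, 2, t), (2, 17, 37, 9, 33, 2, t), (2, 17, 37, 9, 6, 2, t), (2, 38, 39, 28, 19, 3, s), (2, 38, 39, 28, 19, 37, r), (2, 38, 39, 28, 2, 3, s), (2, 38, 39, 28, 2, 37, r), (2, 38, 39, 28, 23, 3, s), (2, 38, 39, 28, 23, 37, r), (2, 38, 39, 28, 33, 3, s), (2, 38, 39, 28, 33, 37, r), (2, 38, 39, 28, 6, 3, s), (2, 38, 39, 28, 6, 37, r)}
Keep only column(s) B, C, E (12 duplicate(s) eliminated): {(2, 2, 37), (2, 3, 39), (2, 37, 39)}

{(2, 2, 37), (2, 3, 39), (2, 37, 39)}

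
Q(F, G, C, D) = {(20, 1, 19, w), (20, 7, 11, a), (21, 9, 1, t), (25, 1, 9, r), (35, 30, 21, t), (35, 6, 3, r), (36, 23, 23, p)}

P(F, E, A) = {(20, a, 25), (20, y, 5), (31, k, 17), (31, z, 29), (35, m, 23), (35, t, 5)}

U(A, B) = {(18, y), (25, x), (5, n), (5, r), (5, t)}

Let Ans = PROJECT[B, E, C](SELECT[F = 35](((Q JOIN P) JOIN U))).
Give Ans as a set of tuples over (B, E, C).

Natural join on F: {(20, 1, 19, w, a, 25), (20, 1, 19, w, y, 5), (20, 7, 11, a, a, 25), (20, 7, 11, a, y, 5), (35, 30, 21, t, m, 23), (35, 30, 21, t, t, 5), (35, 6, 3, r, m, 23), (35, 6, 3, r, t, 5)}
Natural join on A: {(20, 1, 19, w, a, 25, x), (20, 1, 19, w, y, 5, n), (20, 1, 19, w, y, 5, r), (20, 1, 19, w, y, 5, t), (20, 7, 11, a, a, 25, x), (20, 7, 11, a, y, 5, n), (20, 7, 11, a, y, 5, r), (20, 7, 11, a, y, 5, t), (35, 30, 21, t, t, 5, n), (35, 30, 21, t, t, 5, r), (35, 30, 21, t, t, 5, t), (35, 6, 3, r, t, 5, n), (35, 6, 3, r, t, 5, r), (35, 6, 3, r, t, 5, t)}
Apply σ_{F = 35}; surviving tuples: {(35, 30, 21, t, t, 5, n), (35, 30, 21, t, t, 5, r), (35, 30, 21, t, t, 5, t), (35, 6, 3, r, t, 5, n), (35, 6, 3, r, t, 5, r), (35, 6, 3, r, t, 5, t)}
Keep only column(s) B, E, C: {(n, t, 21), (n, t, 3), (r, t, 21), (r, t, 3), (t, t, 21), (t, t, 3)}

{(n, t, 21), (n, t, 3), (r, t, 21), (r, t, 3), (t, t, 21), (t, t, 3)}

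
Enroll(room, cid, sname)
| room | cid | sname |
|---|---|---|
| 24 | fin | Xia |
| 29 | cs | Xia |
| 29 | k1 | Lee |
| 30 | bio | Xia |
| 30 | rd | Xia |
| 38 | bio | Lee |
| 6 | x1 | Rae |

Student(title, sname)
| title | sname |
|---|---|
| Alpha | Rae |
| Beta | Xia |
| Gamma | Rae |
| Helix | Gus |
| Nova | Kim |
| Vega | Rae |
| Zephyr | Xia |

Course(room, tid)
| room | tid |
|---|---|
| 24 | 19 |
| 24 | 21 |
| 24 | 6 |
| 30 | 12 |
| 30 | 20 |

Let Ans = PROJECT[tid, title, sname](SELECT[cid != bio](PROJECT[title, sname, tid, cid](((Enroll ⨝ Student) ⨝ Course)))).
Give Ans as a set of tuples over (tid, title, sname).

Natural join on sname: {(24, fin, Xia, Beta), (24, fin, Xia, Zephyr), (29, cs, Xia, Beta), (29, cs, Xia, Zephyr), (30, bio, Xia, Beta), (30, bio, Xia, Zephyr), (30, rd, Xia, Beta), (30, rd, Xia, Zephyr), (6, x1, Rae, Alpha), (6, x1, Rae, Gamma), (6, x1, Rae, Vega)}
Natural join on room: {(24, fin, Xia, Beta, 19), (24, fin, Xia, Beta, 21), (24, fin, Xia, Beta, 6), (24, fin, Xia, Zephyr, 19), (24, fin, Xia, Zephyr, 21), (24, fin, Xia, Zephyr, 6), (30, bio, Xia, Beta, 12), (30, bio, Xia, Beta, 20), (30, bio, Xia, Zephyr, 12), (30, bio, Xia, Zephyr, 20), (30, rd, Xia, Beta, 12), (30, rd, Xia, Beta, 20), (30, rd, Xia, Zephyr, 12), (30, rd, Xia, Zephyr, 20)}
Projecting to title, sname, tid, cid: {(Beta, Xia, 12, bio), (Beta, Xia, 12, rd), (Beta, Xia, 19, fin), (Beta, Xia, 20, bio), (Beta, Xia, 20, rd), (Beta, Xia, 21, fin), (Beta, Xia, 6, fin), (Zephyr, Xia, 12, bio), (Zephyr, Xia, 12, rd), (Zephyr, Xia, 19, fin), (Zephyr, Xia, 20, bio), (Zephyr, Xia, 20, rd), (Zephyr, Xia, 21, fin), (Zephyr, Xia, 6, fin)}
Filtering on cid != bio leaves {(Beta, Xia, 12, rd), (Beta, Xia, 19, fin), (Beta, Xia, 20, rd), (Beta, Xia, 21, fin), (Beta, Xia, 6, fin), (Zephyr, Xia, 12, rd), (Zephyr, Xia, 19, fin), (Zephyr, Xia, 20, rd), (Zephyr, Xia, 21, fin), (Zephyr, Xia, 6, fin)}.
Projecting to tid, title, sname: {(12, Beta, Xia), (12, Zephyr, Xia), (19, Beta, Xia), (19, Zephyr, Xia), (20, Beta, Xia), (20, Zephyr, Xia), (21, Beta, Xia), (21, Zephyr, Xia), (6, Beta, Xia), (6, Zephyr, Xia)}

{(12, Beta, Xia), (12, Zephyr, Xia), (19, Beta, Xia), (19, Zephyr, Xia), (20, Beta, Xia), (20, Zephyr, Xia), (21, Beta, Xia), (21, Zephyr, Xia), (6, Beta, Xia), (6, Zephyr, Xia)}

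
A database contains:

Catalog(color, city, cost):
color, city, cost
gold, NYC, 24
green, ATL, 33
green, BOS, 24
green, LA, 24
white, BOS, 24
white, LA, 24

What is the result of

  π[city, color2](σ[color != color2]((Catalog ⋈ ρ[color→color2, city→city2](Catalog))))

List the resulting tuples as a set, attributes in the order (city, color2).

ρ[color→color2, city→city2]: schema becomes (color2, city2, cost); tuples unchanged.
Catalog ⋈ ρ[color→color2, city→city2](Catalog) (natural join on cost): {(gold, NYC, 24, gold, NYC), (gold, NYC, 24, green, BOS), (gold, NYC, 24, green, LA), (gold, NYC, 24, white, BOS), (gold, NYC, 24, white, LA), (green, ATL, 33, green, ATL), (green, BOS, 24, gold, NYC), (green, BOS, 24, green, BOS), (green, BOS, 24, green, LA), (green, BOS, 24, white, BOS), (green, BOS, 24, white, LA), (green, LA, 24, gold, NYC), (green, LA, 24, green, BOS), (green, LA, 24, green, LA), (green, LA, 24, white, BOS), (green, LA, 24, white, LA), (white, BOS, 24, gold, NYC), (white, BOS, 24, green, BOS), (white, BOS, 24, green, LA), (white, BOS, 24, white, BOS), (white, BOS, 24, white, LA), (white, LA, 24, gold, NYC), (white, LA, 24, green, BOS), (white, LA, 24, green, LA), (white, LA, 24, white, BOS), (white, LA, 24, white, LA)}
Apply σ_{color != color2}; surviving tuples: {(gold, NYC, 24, green, BOS), (gold, NYC, 24, green, LA), (gold, NYC, 24, white, BOS), (gold, NYC, 24, white, LA), (green, BOS, 24, gold, NYC), (green, BOS, 24, white, BOS), (green, BOS, 24, white, LA), (green, LA, 24, gold, NYC), (green, LA, 24, white, BOS), (green, LA, 24, white, LA), (white, BOS, 24, gold, NYC), (white, BOS, 24, green, BOS), (white, BOS, 24, green, LA), (white, LA, 24, gold, NYC), (white, LA, 24, green, BOS), (white, LA, 24, green, LA)}
π_{city, color2} gives {(BOS, gold), (BOS, green), (BOS, white), (LA, gold), (LA, green), (LA, white), (NYC, green), (NYC, white)} (8 duplicate(s) eliminated).

{(BOS, gold), (BOS, green), (BOS, white), (LA, gold), (LA, green), (LA, white), (NYC, green), (NYC, white)}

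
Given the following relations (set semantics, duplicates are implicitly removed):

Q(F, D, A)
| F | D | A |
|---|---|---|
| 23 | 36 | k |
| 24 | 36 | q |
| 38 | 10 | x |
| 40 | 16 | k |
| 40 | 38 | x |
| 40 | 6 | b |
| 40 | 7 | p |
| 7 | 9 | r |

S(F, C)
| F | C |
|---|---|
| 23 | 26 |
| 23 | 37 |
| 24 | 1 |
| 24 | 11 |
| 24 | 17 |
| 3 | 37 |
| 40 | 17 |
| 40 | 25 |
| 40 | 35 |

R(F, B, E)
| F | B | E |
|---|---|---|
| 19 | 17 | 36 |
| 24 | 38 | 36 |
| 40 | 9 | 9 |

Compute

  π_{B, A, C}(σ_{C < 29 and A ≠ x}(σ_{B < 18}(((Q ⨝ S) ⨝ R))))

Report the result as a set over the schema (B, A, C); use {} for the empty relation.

{(9, b, 17), (9, b, 25), (9, k, 17), (9, k, 25), (9, p, 17), (9, p, 25)}

Q ⋈ S (natural join on F): {(23, 36, k, 26), (23, 36, k, 37), (24, 36, q, 1), (24, 36, q, 11), (24, 36, q, 17), (40, 16, k, 17), (40, 16, k, 25), (40, 16, k, 35), (40, 38, x, 17), (40, 38, x, 25), (40, 38, x, 35), (40, 6, b, 17), (40, 6, b, 25), (40, 6, b, 35), (40, 7, p, 17), (40, 7, p, 25), (40, 7, p, 35)}
(Q ⨝ S) ⋈ R (natural join on F): {(24, 36, q, 1, 38, 36), (24, 36, q, 11, 38, 36), (24, 36, q, 17, 38, 36), (40, 16, k, 17, 9, 9), (40, 16, k, 25, 9, 9), (40, 16, k, 35, 9, 9), (40, 38, x, 17, 9, 9), (40, 38, x, 25, 9, 9), (40, 38, x, 35, 9, 9), (40, 6, b, 17, 9, 9), (40, 6, b, 25, 9, 9), (40, 6, b, 35, 9, 9), (40, 7, p, 17, 9, 9), (40, 7, p, 25, 9, 9), (40, 7, p, 35, 9, 9)}
Filtering on B < 18 leaves {(40, 16, k, 17, 9, 9), (40, 16, k, 25, 9, 9), (40, 16, k, 35, 9, 9), (40, 38, x, 17, 9, 9), (40, 38, x, 25, 9, 9), (40, 38, x, 35, 9, 9), (40, 6, b, 17, 9, 9), (40, 6, b, 25, 9, 9), (40, 6, b, 35, 9, 9), (40, 7, p, 17, 9, 9), (40, 7, p, 25, 9, 9), (40, 7, p, 35, 9, 9)}.
Filtering on C < 29 and A ≠ x leaves {(40, 16, k, 17, 9, 9), (40, 16, k, 25, 9, 9), (40, 6, b, 17, 9, 9), (40, 6, b, 25, 9, 9), (40, 7, p, 17, 9, 9), (40, 7, p, 25, 9, 9)}.
π[B, A, C]: project onto (B, A, C) → {(9, b, 17), (9, b, 25), (9, k, 17), (9, k, 25), (9, p, 17), (9, p, 25)}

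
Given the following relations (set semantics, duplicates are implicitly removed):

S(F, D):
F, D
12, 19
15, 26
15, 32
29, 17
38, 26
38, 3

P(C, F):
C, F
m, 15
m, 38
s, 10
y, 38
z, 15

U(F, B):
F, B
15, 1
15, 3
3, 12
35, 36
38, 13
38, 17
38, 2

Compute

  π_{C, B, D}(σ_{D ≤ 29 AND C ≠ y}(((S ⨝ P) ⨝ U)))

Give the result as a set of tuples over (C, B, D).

{(m, 1, 26), (m, 13, 26), (m, 13, 3), (m, 17, 26), (m, 17, 3), (m, 2, 26), (m, 2, 3), (m, 3, 26), (z, 1, 26), (z, 3, 26)}

Joining S and P on F yields {(15, 26, m), (15, 26, z), (15, 32, m), (15, 32, z), (38, 26, m), (38, 26, y), (38, 3, m), (38, 3, y)}.
Joining (S ⨝ P) and U on F yields {(15, 26, m, 1), (15, 26, m, 3), (15, 26, z, 1), (15, 26, z, 3), (15, 32, m, 1), (15, 32, m, 3), (15, 32, z, 1), (15, 32, z, 3), (38, 26, m, 13), (38, 26, m, 17), (38, 26, m, 2), (38, 26, y, 13), (38, 26, y, 17), (38, 26, y, 2), (38, 3, m, 13), (38, 3, m, 17), (38, 3, m, 2), (38, 3, y, 13), (38, 3, y, 17), (38, 3, y, 2)}.
Apply σ_{D ≤ 29 AND C ≠ y}; surviving tuples: {(15, 26, m, 1), (15, 26, m, 3), (15, 26, z, 1), (15, 26, z, 3), (38, 26, m, 13), (38, 26, m, 17), (38, 26, m, 2), (38, 3, m, 13), (38, 3, m, 17), (38, 3, m, 2)}
Projecting to C, B, D: {(m, 1, 26), (m, 13, 26), (m, 13, 3), (m, 17, 26), (m, 17, 3), (m, 2, 26), (m, 2, 3), (m, 3, 26), (z, 1, 26), (z, 3, 26)}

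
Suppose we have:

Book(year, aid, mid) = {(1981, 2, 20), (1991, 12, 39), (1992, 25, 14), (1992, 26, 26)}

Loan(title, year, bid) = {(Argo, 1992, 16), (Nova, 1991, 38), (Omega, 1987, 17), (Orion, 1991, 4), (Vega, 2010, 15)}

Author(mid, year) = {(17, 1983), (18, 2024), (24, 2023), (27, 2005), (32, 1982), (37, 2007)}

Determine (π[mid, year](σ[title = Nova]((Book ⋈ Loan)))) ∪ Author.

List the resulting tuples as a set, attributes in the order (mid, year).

Natural join on year: {(1991, 12, 39, Nova, 38), (1991, 12, 39, Orion, 4), (1992, 25, 14, Argo, 16), (1992, 26, 26, Argo, 16)}
Selection title = Nova: {(1991, 12, 39, Nova, 38)}
π_{mid, year} gives {(39, 1991)}.
Union: {(39, 1991)} with {(17, 1983), (18, 2024), (24, 2023), (27, 2005), (32, 1982), (37, 2007)} → {(17, 1983), (18, 2024), (24, 2023), (27, 2005), (32, 1982), (37, 2007), (39, 1991)}

{(17, 1983), (18, 2024), (24, 2023), (27, 2005), (32, 1982), (37, 2007), (39, 1991)}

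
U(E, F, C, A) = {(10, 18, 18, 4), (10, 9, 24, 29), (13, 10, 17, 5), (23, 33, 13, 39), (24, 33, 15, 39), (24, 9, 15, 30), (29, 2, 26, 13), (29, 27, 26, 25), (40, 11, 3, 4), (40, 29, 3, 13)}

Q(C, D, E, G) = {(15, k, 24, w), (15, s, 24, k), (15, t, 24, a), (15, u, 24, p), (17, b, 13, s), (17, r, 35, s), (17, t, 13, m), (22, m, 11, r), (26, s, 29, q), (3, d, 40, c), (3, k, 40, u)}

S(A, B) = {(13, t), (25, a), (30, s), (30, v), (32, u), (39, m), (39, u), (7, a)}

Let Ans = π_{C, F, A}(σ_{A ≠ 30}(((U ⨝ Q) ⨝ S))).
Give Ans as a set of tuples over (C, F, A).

U ⋈ Q (natural join on E, C): {(13, 10, 17, 5, b, s), (13, 10, 17, 5, t, m), (24, 33, 15, 39, k, w), (24, 33, 15, 39, s, k), (24, 33, 15, 39, t, a), (24, 33, 15, 39, u, p), (24, 9, 15, 30, k, w), (24, 9, 15, 30, s, k), (24, 9, 15, 30, t, a), (24, 9, 15, 30, u, p), (29, 2, 26, 13, s, q), (29, 27, 26, 25, s, q), (40, 11, 3, 4, d, c), (40, 11, 3, 4, k, u), (40, 29, 3, 13, d, c), (40, 29, 3, 13, k, u)}
(U ⨝ Q) ⋈ S (natural join on A): {(24, 33, 15, 39, k, w, m), (24, 33, 15, 39, k, w, u), (24, 33, 15, 39, s, k, m), (24, 33, 15, 39, s, k, u), (24, 33, 15, 39, t, a, m), (24, 33, 15, 39, t, a, u), (24, 33, 15, 39, u, p, m), (24, 33, 15, 39, u, p, u), (24, 9, 15, 30, k, w, s), (24, 9, 15, 30, k, w, v), (24, 9, 15, 30, s, k, s), (24, 9, 15, 30, s, k, v), (24, 9, 15, 30, t, a, s), (24, 9, 15, 30, t, a, v), (24, 9, 15, 30, u, p, s), (24, 9, 15, 30, u, p, v), (29, 2, 26, 13, s, q, t), (29, 27, 26, 25, s, q, a), (40, 29, 3, 13, d, c, t), (40, 29, 3, 13, k, u, t)}
Filtering on A ≠ 30 leaves {(24, 33, 15, 39, k, w, m), (24, 33, 15, 39, k, w, u), (24, 33, 15, 39, s, k, m), (24, 33, 15, 39, s, k, u), (24, 33, 15, 39, t, a, m), (24, 33, 15, 39, t, a, u), (24, 33, 15, 39, u, p, m), (24, 33, 15, 39, u, p, u), (29, 2, 26, 13, s, q, t), (29, 27, 26, 25, s, q, a), (40, 29, 3, 13, d, c, t), (40, 29, 3, 13, k, u, t)}.
π_{C, F, A} gives {(15, 33, 39), (26, 2, 13), (26, 27, 25), (3, 29, 13)} (8 duplicate(s) eliminated).

{(15, 33, 39), (26, 2, 13), (26, 27, 25), (3, 29, 13)}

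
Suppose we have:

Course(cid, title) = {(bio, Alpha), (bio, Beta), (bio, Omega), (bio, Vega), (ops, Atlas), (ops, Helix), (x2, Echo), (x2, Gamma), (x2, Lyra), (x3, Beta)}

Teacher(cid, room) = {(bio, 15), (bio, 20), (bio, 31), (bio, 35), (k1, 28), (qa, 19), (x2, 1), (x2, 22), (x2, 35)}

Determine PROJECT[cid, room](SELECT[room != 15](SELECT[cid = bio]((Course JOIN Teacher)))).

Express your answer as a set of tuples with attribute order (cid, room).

Natural join on cid: {(bio, Alpha, 15), (bio, Alpha, 20), (bio, Alpha, 31), (bio, Alpha, 35), (bio, Beta, 15), (bio, Beta, 20), (bio, Beta, 31), (bio, Beta, 35), (bio, Omega, 15), (bio, Omega, 20), (bio, Omega, 31), (bio, Omega, 35), (bio, Vega, 15), (bio, Vega, 20), (bio, Vega, 31), (bio, Vega, 35), (x2, Echo, 1), (x2, Echo, 22), (x2, Echo, 35), (x2, Gamma, 1), (x2, Gamma, 22), (x2, Gamma, 35), (x2, Lyra, 1), (x2, Lyra, 22), (x2, Lyra, 35)}
σ[cid = bio]: keep tuples satisfying cid = bio → {(bio, Alpha, 15), (bio, Alpha, 20), (bio, Alpha, 31), (bio, Alpha, 35), (bio, Beta, 15), (bio, Beta, 20), (bio, Beta, 31), (bio, Beta, 35), (bio, Omega, 15), (bio, Omega, 20), (bio, Omega, 31), (bio, Omega, 35), (bio, Vega, 15), (bio, Vega, 20), (bio, Vega, 31), (bio, Vega, 35)}
σ[room != 15]: keep tuples satisfying room != 15 → {(bio, Alpha, 20), (bio, Alpha, 31), (bio, Alpha, 35), (bio, Beta, 20), (bio, Beta, 31), (bio, Beta, 35), (bio, Omega, 20), (bio, Omega, 31), (bio, Omega, 35), (bio, Vega, 20), (bio, Vega, 31), (bio, Vega, 35)}
π[cid, room]: project onto (cid, room) (9 duplicate(s) eliminated) → {(bio, 20), (bio, 31), (bio, 35)}

{(bio, 20), (bio, 31), (bio, 35)}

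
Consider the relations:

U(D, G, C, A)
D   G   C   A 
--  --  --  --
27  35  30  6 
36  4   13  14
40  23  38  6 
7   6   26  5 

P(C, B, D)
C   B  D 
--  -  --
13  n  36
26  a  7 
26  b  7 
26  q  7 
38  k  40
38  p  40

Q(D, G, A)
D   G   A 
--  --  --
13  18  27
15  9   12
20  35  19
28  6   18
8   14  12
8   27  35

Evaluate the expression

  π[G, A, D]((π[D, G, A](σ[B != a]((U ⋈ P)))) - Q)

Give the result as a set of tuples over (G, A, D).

Joining U and P on D, C yields {(36, 4, 13, 14, n), (40, 23, 38, 6, k), (40, 23, 38, 6, p), (7, 6, 26, 5, a), (7, 6, 26, 5, b), (7, 6, 26, 5, q)}.
Selection B != a: {(36, 4, 13, 14, n), (40, 23, 38, 6, k), (40, 23, 38, 6, p), (7, 6, 26, 5, b), (7, 6, 26, 5, q)}
π[D, G, A]: project onto (D, G, A) (2 duplicate(s) eliminated) → {(36, 4, 14), (40, 23, 6), (7, 6, 5)}
Difference: {(36, 4, 14), (40, 23, 6), (7, 6, 5)} with {(13, 18, 27), (15, 9, 12), (20, 35, 19), (28, 6, 18), (8, 14, 12), (8, 27, 35)} → {(36, 4, 14), (40, 23, 6), (7, 6, 5)}
π[G, A, D]: project onto (G, A, D) → {(23, 6, 40), (4, 14, 36), (6, 5, 7)}

{(23, 6, 40), (4, 14, 36), (6, 5, 7)}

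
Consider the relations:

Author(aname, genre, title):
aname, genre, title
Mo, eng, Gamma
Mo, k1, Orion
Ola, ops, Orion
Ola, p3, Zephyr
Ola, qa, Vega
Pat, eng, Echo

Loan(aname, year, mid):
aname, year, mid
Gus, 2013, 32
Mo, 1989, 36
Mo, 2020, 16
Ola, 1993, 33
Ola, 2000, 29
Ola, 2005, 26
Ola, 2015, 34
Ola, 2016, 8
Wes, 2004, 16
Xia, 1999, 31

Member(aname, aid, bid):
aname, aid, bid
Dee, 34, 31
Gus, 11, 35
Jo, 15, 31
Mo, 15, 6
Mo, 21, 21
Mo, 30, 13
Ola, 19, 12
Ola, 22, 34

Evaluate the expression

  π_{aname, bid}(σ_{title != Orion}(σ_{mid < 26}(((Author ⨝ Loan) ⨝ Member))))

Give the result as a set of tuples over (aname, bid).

Natural join on aname: {(Mo, eng, Gamma, 1989, 36), (Mo, eng, Gamma, 2020, 16), (Mo, k1, Orion, 1989, 36), (Mo, k1, Orion, 2020, 16), (Ola, ops, Orion, 1993, 33), (Ola, ops, Orion, 2000, 29), (Ola, ops, Orion, 2005, 26), (Ola, ops, Orion, 2015, 34), (Ola, ops, Orion, 2016, 8), (Ola, p3, Zephyr, 1993, 33), (Ola, p3, Zephyr, 2000, 29), (Ola, p3, Zephyr, 2005, 26), (Ola, p3, Zephyr, 2015, 34), (Ola, p3, Zephyr, 2016, 8), (Ola, qa, Vega, 1993, 33), (Ola, qa, Vega, 2000, 29), (Ola, qa, Vega, 2005, 26), (Ola, qa, Vega, 2015, 34), (Ola, qa, Vega, 2016, 8)}
Natural join on aname: {(Mo, eng, Gamma, 1989, 36, 15, 6), (Mo, eng, Gamma, 1989, 36, 21, 21), (Mo, eng, Gamma, 1989, 36, 30, 13), (Mo, eng, Gamma, 2020, 16, 15, 6), (Mo, eng, Gamma, 2020, 16, 21, 21), (Mo, eng, Gamma, 2020, 16, 30, 13), (Mo, k1, Orion, 1989, 36, 15, 6), (Mo, k1, Orion, 1989, 36, 21, 21), (Mo, k1, Orion, 1989, 36, 30, 13), (Mo, k1, Orion, 2020, 16, 15, 6), (Mo, k1, Orion, 2020, 16, 21, 21), (Mo, k1, Orion, 2020, 16, 30, 13), (Ola, ops, Orion, 1993, 33, 19, 12), (Ola, ops, Orion, 1993, 33, 22, 34), (Ola, ops, Orion, 2000, 29, 19, 12), (Ola, ops, Orion, 2000, 29, 22, 34), (Ola, ops, Orion, 2005, 26, 19, 12), (Ola, ops, Orion, 2005, 26, 22, 34), (Ola, ops, Orion, 2015, 34, 19, 12), (Ola, ops, Orion, 2015, 34, 22, 34), (Ola, ops, Orion, 2016, 8, 19, 12), (Ola, ops, Orion, 2016, 8, 22, 34), (Ola, p3, Zephyr, 1993, 33, 19, 12), (Ola, p3, Zephyr, 1993, 33, 22, 34), (Ola, p3, Zephyr, 2000, 29, 19, 12), (Ola, p3, Zephyr, 2000, 29, 22, 34), (Ola, p3, Zephyr, 2005, 26, 19, 12), (Ola, p3, Zephyr, 2005, 26, 22, 34), (Ola, p3, Zephyr, 2015, 34, 19, 12), (Ola, p3, Zephyr, 2015, 34, 22, 34), (Ola, p3, Zephyr, 2016, 8, 19, 12), (Ola, p3, Zephyr, 2016, 8, 22, 34), (Ola, qa, Vega, 1993, 33, 19, 12), (Ola, qa, Vega, 1993, 33, 22, 34), (Ola, qa, Vega, 2000, 29, 19, 12), (Ola, qa, Vega, 2000, 29, 22, 34), (Ola, qa, Vega, 2005, 26, 19, 12), (Ola, qa, Vega, 2005, 26, 22, 34), (Ola, qa, Vega, 2015, 34, 19, 12), (Ola, qa, Vega, 2015, 34, 22, 34), (Ola, qa, Vega, 2016, 8, 19, 12), (Ola, qa, Vega, 2016, 8, 22, 34)}
Filtering on mid < 26 leaves {(Mo, eng, Gamma, 2020, 16, 15, 6), (Mo, eng, Gamma, 2020, 16, 21, 21), (Mo, eng, Gamma, 2020, 16, 30, 13), (Mo, k1, Orion, 2020, 16, 15, 6), (Mo, k1, Orion, 2020, 16, 21, 21), (Mo, k1, Orion, 2020, 16, 30, 13), (Ola, ops, Orion, 2016, 8, 19, 12), (Ola, ops, Orion, 2016, 8, 22, 34), (Ola, p3, Zephyr, 2016, 8, 19, 12), (Ola, p3, Zephyr, 2016, 8, 22, 34), (Ola, qa, Vega, 2016, 8, 19, 12), (Ola, qa, Vega, 2016, 8, 22, 34)}.
Filtering on title != Orion leaves {(Mo, eng, Gamma, 2020, 16, 15, 6), (Mo, eng, Gamma, 2020, 16, 21, 21), (Mo, eng, Gamma, 2020, 16, 30, 13), (Ola, p3, Zephyr, 2016, 8, 19, 12), (Ola, p3, Zephyr, 2016, 8, 22, 34), (Ola, qa, Vega, 2016, 8, 19, 12), (Ola, qa, Vega, 2016, 8, 22, 34)}.
Projecting to aname, bid (2 duplicate(s) eliminated): {(Mo, 13), (Mo, 21), (Mo, 6), (Ola, 12), (Ola, 34)}

{(Mo, 13), (Mo, 21), (Mo, 6), (Ola, 12), (Ola, 34)}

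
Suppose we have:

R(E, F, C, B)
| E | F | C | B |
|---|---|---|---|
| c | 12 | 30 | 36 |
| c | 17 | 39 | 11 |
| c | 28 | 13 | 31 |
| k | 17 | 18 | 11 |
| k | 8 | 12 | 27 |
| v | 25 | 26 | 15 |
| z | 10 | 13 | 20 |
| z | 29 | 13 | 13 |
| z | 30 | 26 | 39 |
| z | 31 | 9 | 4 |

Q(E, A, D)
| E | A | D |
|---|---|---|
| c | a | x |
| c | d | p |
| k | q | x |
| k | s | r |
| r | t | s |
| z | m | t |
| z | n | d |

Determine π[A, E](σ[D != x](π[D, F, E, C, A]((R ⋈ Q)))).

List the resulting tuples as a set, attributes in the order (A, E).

R ⋈ Q (natural join on E): {(c, 12, 30, 36, a, x), (c, 12, 30, 36, d, p), (c, 17, 39, 11, a, x), (c, 17, 39, 11, d, p), (c, 28, 13, 31, a, x), (c, 28, 13, 31, d, p), (k, 17, 18, 11, q, x), (k, 17, 18, 11, s, r), (k, 8, 12, 27, q, x), (k, 8, 12, 27, s, r), (z, 10, 13, 20, m, t), (z, 10, 13, 20, n, d), (z, 29, 13, 13, m, t), (z, 29, 13, 13, n, d), (z, 30, 26, 39, m, t), (z, 30, 26, 39, n, d), (z, 31, 9, 4, m, t), (z, 31, 9, 4, n, d)}
π_{D, F, E, C, A} gives {(d, 10, z, 13, n), (d, 29, z, 13, n), (d, 30, z, 26, n), (d, 31, z, 9, n), (p, 12, c, 30, d), (p, 17, c, 39, d), (p, 28, c, 13, d), (r, 17, k, 18, s), (r, 8, k, 12, s), (t, 10, z, 13, m), (t, 29, z, 13, m), (t, 30, z, 26, m), (t, 31, z, 9, m), (x, 12, c, 30, a), (x, 17, c, 39, a), (x, 17, k, 18, q), (x, 28, c, 13, a), (x, 8, k, 12, q)}.
Selection D != x: {(d, 10, z, 13, n), (d, 29, z, 13, n), (d, 30, z, 26, n), (d, 31, z, 9, n), (p, 12, c, 30, d), (p, 17, c, 39, d), (p, 28, c, 13, d), (r, 17, k, 18, s), (r, 8, k, 12, s), (t, 10, z, 13, m), (t, 29, z, 13, m), (t, 30, z, 26, m), (t, 31, z, 9, m)}
π_{A, E} gives {(d, c), (m, z), (n, z), (s, k)} (9 duplicate(s) eliminated).

{(d, c), (m, z), (n, z), (s, k)}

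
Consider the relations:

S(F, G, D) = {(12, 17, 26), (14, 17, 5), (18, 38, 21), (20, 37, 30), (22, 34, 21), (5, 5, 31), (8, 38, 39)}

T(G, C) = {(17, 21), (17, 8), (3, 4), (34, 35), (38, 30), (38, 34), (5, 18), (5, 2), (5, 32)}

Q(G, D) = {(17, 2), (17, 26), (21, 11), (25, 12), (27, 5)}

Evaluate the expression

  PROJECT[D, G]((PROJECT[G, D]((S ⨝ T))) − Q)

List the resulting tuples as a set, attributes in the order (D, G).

Natural join on G: {(12, 17, 26, 21), (12, 17, 26, 8), (14, 17, 5, 21), (14, 17, 5, 8), (18, 38, 21, 30), (18, 38, 21, 34), (22, 34, 21, 35), (5, 5, 31, 18), (5, 5, 31, 2), (5, 5, 31, 32), (8, 38, 39, 30), (8, 38, 39, 34)}
π[G, D]: project onto (G, D) (6 duplicate(s) eliminated) → {(17, 26), (17, 5), (34, 21), (38, 21), (38, 39), (5, 31)}
Difference: {(17, 26), (17, 5), (34, 21), (38, 21), (38, 39), (5, 31)} with {(17, 2), (17, 26), (21, 11), (25, 12), (27, 5)} → {(17, 5), (34, 21), (38, 21), (38, 39), (5, 31)}
π[D, G]: project onto (D, G) → {(21, 34), (21, 38), (31, 5), (39, 38), (5, 17)}

{(21, 34), (21, 38), (31, 5), (39, 38), (5, 17)}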